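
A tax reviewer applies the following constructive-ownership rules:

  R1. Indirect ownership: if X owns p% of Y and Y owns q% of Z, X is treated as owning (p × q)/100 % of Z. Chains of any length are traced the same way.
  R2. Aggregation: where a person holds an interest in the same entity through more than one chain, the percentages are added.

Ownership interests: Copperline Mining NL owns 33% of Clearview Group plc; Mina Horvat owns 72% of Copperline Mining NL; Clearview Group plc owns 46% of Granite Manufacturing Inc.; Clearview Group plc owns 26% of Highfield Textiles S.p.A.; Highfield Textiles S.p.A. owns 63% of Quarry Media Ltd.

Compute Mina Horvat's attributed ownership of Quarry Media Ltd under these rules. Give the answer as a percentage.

3.891888%

Chain via Copperline Mining NL → Clearview Group plc → Highfield Textiles S.p.A. (R1): 72% × 33% × 26% × 63% = 3.891888% of Quarry Media Ltd.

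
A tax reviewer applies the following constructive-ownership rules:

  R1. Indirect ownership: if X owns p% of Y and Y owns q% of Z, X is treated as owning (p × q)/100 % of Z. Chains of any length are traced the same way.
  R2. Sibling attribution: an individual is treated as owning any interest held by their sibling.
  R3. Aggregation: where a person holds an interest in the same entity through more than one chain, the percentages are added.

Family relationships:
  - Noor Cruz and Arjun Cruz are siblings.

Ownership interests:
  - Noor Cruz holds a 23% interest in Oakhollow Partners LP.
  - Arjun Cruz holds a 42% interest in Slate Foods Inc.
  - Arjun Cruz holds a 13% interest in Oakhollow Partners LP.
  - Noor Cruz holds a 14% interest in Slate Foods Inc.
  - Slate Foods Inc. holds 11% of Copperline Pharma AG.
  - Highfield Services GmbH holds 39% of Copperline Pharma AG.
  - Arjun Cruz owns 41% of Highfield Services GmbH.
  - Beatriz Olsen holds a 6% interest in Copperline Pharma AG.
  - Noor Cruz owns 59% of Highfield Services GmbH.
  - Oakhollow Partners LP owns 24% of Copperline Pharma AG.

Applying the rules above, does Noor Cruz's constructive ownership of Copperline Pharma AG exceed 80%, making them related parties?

By sibling attribution (R2), Noor Cruz is treated as also owning Arjun Cruz's interest in Slate Foods Inc, giving 14% + 42% = 56%.
By sibling attribution (R2), Noor Cruz is treated as also owning Arjun Cruz's interest in Oakhollow Partners LP, giving 23% + 13% = 36%.
By sibling attribution (R2), Noor Cruz is treated as also owning Arjun Cruz's interest in Highfield Services GmbH, giving 59% + 41% = 100%.
Chain via Slate Foods Inc. (R1): 56% × 11% = 6.16% of Copperline Pharma AG.
Chain via Oakhollow Partners LP (R1): 36% × 24% = 8.64% of Copperline Pharma AG.
Chain via Highfield Services GmbH (R1): 100% × 39% = 39% of Copperline Pharma AG.
Aggregating (R3): 6.16% + 8.64% + 39% = 53.8%.
53.8% does not exceed the 80% threshold, so Noor is not a related party to Copperline Pharma AG.

No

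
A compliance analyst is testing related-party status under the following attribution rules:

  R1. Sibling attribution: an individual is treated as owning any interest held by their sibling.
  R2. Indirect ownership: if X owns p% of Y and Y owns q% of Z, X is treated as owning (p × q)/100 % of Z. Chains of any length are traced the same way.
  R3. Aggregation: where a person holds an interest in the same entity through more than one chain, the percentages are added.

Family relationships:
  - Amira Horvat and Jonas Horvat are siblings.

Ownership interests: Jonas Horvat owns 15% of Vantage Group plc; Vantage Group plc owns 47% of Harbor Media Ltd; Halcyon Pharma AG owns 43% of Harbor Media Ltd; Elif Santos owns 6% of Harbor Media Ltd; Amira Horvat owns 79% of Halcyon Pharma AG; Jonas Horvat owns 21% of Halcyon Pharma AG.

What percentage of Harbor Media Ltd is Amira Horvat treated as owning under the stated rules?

By sibling attribution (R1), Amira Horvat is treated as also owning Jonas Horvat's interest in Halcyon Pharma AG, giving 79% + 21% = 100%.
By sibling attribution (R1), Amira Horvat is treated as owning Jonas Horvat's 15% interest in Vantage Group plc.
Chain via Halcyon Pharma AG (R2): 100% × 43% = 43% of Harbor Media Ltd.
Chain via Vantage Group plc (R2): 15% × 47% = 7.05% of Harbor Media Ltd.
Aggregating (R3): 43% + 7.05% = 50.05%.

50.05%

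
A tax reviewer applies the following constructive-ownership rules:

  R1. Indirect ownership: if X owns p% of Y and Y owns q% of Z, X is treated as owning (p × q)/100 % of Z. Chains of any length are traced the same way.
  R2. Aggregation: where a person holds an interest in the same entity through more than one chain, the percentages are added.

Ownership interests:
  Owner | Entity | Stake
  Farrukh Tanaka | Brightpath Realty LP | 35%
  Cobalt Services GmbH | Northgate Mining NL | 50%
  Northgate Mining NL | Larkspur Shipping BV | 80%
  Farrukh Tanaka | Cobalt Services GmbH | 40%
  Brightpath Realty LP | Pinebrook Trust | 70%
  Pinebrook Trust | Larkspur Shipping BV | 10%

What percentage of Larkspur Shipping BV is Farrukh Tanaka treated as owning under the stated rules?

18.45%

Chain via Cobalt Services GmbH → Northgate Mining NL (R1): 40% × 50% × 80% = 16% of Larkspur Shipping BV.
Chain via Brightpath Realty LP → Pinebrook Trust (R1): 35% × 70% × 10% = 2.45% of Larkspur Shipping BV.
Aggregating (R2): 16% + 2.45% = 18.45%.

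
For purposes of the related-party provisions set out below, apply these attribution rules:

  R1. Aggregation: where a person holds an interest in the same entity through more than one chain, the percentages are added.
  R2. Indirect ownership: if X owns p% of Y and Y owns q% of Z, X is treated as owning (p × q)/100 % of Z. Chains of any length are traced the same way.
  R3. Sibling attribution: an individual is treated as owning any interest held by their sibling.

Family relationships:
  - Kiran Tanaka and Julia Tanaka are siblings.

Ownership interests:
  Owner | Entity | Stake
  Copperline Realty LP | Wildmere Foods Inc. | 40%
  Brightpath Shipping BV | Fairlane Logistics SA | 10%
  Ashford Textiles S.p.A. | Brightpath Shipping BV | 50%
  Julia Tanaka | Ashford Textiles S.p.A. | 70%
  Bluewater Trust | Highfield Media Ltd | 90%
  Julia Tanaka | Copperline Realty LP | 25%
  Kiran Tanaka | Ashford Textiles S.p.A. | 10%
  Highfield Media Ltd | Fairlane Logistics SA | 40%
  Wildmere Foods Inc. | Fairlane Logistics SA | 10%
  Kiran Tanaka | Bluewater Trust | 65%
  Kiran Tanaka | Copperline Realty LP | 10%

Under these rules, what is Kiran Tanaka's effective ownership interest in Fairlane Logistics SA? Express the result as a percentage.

By sibling attribution (R3), Kiran Tanaka is treated as also owning Julia Tanaka's interest in Ashford Textiles S.p.A, giving 10% + 70% = 80%.
By sibling attribution (R3), Kiran Tanaka is treated as also owning Julia Tanaka's interest in Copperline Realty LP, giving 10% + 25% = 35%.
Chain via Bluewater Trust → Highfield Media Ltd (R2): 65% × 90% × 40% = 23.4% of Fairlane Logistics SA.
Chain via Ashford Textiles S.p.A. → Brightpath Shipping BV (R2): 80% × 50% × 10% = 4% of Fairlane Logistics SA.
Chain via Copperline Realty LP → Wildmere Foods Inc. (R2): 35% × 40% × 10% = 1.4% of Fairlane Logistics SA.
Aggregating (R1): 23.4% + 4% + 1.4% = 28.8%.

28.8%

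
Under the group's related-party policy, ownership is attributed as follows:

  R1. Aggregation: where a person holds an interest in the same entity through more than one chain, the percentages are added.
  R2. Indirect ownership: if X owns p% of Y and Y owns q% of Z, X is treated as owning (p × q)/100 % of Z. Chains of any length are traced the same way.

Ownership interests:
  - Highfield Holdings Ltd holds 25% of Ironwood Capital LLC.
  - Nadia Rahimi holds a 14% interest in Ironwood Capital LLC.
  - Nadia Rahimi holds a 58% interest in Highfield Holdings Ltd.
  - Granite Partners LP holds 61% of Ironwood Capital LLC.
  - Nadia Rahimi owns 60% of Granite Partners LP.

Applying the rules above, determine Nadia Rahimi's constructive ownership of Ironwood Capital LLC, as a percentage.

65.1%

Chain via Highfield Holdings Ltd (R2): 58% × 25% = 14.5% of Ironwood Capital LLC.
Chain via Granite Partners LP (R2): 60% × 61% = 36.6% of Ironwood Capital LLC.
Direct interest in Ironwood Capital LLC: 14%.
Aggregating (R1): 14.5% + 36.6% + 14% = 65.1%.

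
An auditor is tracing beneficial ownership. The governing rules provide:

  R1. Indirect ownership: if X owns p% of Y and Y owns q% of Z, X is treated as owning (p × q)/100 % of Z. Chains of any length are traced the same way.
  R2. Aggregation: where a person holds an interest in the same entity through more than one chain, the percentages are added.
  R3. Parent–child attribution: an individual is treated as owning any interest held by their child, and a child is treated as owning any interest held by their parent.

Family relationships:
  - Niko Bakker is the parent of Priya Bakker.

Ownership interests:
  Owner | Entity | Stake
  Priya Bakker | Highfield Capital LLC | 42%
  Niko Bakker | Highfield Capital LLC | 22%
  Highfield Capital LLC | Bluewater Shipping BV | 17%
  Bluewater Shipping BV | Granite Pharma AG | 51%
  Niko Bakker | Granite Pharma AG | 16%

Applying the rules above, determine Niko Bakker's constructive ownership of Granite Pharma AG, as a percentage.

21.5488%

By parent–child attribution (R3), Niko Bakker is treated as also owning Priya Bakker's interest in Highfield Capital LLC, giving 22% + 42% = 64%.
Chain via Highfield Capital LLC → Bluewater Shipping BV (R1): 64% × 17% × 51% = 5.5488% of Granite Pharma AG.
Direct interest in Granite Pharma AG: 16%.
Aggregating (R2): 5.5488% + 16% = 21.5488%.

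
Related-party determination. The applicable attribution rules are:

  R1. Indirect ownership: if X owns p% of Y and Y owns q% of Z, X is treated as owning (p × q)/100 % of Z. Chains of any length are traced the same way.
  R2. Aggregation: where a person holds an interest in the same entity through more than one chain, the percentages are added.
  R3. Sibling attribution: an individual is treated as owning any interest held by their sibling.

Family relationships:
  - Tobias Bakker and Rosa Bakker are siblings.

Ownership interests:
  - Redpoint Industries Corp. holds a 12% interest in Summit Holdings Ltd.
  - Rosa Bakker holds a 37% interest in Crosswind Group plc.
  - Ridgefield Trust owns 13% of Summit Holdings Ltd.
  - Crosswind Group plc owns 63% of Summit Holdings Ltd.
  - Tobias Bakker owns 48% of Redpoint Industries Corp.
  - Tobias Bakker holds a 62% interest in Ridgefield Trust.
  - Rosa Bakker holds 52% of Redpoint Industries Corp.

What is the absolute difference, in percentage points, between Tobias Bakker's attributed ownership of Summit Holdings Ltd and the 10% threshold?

33.37

By sibling attribution (R3), Tobias Bakker is treated as also owning Rosa Bakker's interest in Redpoint Industries Corp, giving 48% + 52% = 100%.
By sibling attribution (R3), Tobias Bakker is treated as owning Rosa Bakker's 37% interest in Crosswind Group plc.
Chain via Ridgefield Trust (R1): 62% × 13% = 8.06% of Summit Holdings Ltd.
Chain via Redpoint Industries Corp. (R1): 100% × 12% = 12% of Summit Holdings Ltd.
Chain via Crosswind Group plc (R1): 37% × 63% = 23.31% of Summit Holdings Ltd.
Aggregating (R2): 8.06% + 12% + 23.31% = 43.37%.
43.37% exceeds the 10% threshold by 33.37 percentage points.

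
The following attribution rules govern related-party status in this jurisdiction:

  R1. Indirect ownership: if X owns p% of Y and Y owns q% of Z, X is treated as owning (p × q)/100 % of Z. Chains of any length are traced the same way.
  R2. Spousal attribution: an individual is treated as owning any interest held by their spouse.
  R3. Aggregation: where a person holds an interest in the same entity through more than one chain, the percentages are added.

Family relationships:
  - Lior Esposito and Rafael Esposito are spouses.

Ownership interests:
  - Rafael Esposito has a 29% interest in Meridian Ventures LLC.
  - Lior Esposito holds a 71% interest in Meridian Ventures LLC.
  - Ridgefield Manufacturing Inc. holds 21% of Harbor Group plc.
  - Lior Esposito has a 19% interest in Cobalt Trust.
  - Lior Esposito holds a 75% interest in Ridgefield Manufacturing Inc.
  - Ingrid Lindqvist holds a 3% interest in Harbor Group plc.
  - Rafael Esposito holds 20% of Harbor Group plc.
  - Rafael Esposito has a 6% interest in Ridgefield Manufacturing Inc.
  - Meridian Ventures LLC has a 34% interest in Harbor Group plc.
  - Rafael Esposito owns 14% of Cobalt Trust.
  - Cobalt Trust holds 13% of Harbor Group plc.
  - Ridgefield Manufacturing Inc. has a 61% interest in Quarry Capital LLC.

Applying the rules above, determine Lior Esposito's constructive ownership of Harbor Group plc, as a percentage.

By spousal attribution (R2), Lior Esposito is treated as also owning Rafael Esposito's interest in Ridgefield Manufacturing Inc, giving 75% + 6% = 81%.
By spousal attribution (R2), Lior Esposito is treated as also owning Rafael Esposito's interest in Meridian Ventures LLC, giving 71% + 29% = 100%.
By spousal attribution (R2), Lior Esposito is treated as also owning Rafael Esposito's interest in Cobalt Trust, giving 19% + 14% = 33%.
By spousal attribution (R2), Lior Esposito is treated as owning Rafael Esposito's 20% interest in Harbor Group plc.
Chain via Ridgefield Manufacturing Inc. (R1): 81% × 21% = 17.01% of Harbor Group plc.
Chain via Meridian Ventures LLC (R1): 100% × 34% = 34% of Harbor Group plc.
Chain via Cobalt Trust (R1): 33% × 13% = 4.29% of Harbor Group plc.
Direct interest in Harbor Group plc: 20%.
Aggregating (R3): 17.01% + 34% + 4.29% + 20% = 75.3%.

75.3%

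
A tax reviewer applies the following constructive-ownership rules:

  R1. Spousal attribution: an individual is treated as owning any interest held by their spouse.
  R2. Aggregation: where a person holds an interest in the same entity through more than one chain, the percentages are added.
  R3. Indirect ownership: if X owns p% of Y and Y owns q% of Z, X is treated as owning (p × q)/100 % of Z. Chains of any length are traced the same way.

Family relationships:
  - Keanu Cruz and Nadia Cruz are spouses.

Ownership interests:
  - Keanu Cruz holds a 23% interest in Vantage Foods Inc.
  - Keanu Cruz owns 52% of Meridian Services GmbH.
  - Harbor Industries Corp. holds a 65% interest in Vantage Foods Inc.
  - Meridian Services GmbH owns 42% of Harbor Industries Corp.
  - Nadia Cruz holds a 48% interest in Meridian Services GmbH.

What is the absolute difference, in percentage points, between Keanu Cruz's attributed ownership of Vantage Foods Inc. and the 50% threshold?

0.3

By spousal attribution (R1), Keanu Cruz is treated as also owning Nadia Cruz's interest in Meridian Services GmbH, giving 52% + 48% = 100%.
Chain via Meridian Services GmbH → Harbor Industries Corp. (R3): 100% × 42% × 65% = 27.3% of Vantage Foods Inc.
Direct interest in Vantage Foods Inc: 23%.
Aggregating (R2): 27.3% + 23% = 50.3%.
50.3% exceeds the 50% threshold by 0.3 percentage points.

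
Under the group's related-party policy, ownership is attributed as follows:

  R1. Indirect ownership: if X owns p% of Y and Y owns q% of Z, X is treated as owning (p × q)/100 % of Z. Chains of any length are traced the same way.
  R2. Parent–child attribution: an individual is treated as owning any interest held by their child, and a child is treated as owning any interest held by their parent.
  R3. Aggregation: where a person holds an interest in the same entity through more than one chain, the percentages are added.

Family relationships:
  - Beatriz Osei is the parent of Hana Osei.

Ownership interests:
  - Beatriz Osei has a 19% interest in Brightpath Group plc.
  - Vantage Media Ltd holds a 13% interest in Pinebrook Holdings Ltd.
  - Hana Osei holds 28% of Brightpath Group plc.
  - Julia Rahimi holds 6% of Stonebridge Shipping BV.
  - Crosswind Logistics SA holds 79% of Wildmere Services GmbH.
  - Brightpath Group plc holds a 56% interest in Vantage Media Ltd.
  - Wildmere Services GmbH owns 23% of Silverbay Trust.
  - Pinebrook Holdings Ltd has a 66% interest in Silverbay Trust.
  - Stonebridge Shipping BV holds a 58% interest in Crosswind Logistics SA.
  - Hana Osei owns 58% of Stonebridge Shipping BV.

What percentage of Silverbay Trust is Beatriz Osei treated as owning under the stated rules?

By parent–child attribution (R2), Beatriz Osei is treated as also owning Hana Osei's interest in Brightpath Group plc, giving 19% + 28% = 47%.
By parent–child attribution (R2), Beatriz Osei is treated as owning Hana Osei's 58% interest in Stonebridge Shipping BV.
Chain via Brightpath Group plc → Vantage Media Ltd → Pinebrook Holdings Ltd (R1): 47% × 56% × 13% × 66% = 2.258256% of Silverbay Trust.
Chain via Stonebridge Shipping BV → Crosswind Logistics SA → Wildmere Services GmbH (R1): 58% × 58% × 79% × 23% = 6.112388% of Silverbay Trust.
Aggregating (R3): 2.258256% + 6.112388% = 8.370644%.

8.370644%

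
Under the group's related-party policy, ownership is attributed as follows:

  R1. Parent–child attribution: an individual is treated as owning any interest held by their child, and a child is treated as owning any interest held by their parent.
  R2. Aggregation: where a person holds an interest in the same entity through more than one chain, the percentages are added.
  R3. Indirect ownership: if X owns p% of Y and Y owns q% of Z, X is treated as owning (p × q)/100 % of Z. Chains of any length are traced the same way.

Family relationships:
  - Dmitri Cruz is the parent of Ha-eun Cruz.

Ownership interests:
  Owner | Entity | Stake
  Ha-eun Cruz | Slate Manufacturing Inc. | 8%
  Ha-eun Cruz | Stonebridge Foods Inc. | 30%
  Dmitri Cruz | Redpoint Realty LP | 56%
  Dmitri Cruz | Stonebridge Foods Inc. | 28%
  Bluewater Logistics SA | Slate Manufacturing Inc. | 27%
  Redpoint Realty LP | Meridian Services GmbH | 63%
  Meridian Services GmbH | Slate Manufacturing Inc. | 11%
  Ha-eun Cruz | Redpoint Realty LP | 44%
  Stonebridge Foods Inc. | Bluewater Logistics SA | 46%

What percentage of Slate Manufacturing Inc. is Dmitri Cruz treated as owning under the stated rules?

By parent–child attribution (R1), Dmitri Cruz is treated as also owning Ha-eun Cruz's interest in Stonebridge Foods Inc, giving 28% + 30% = 58%.
By parent–child attribution (R1), Dmitri Cruz is treated as also owning Ha-eun Cruz's interest in Redpoint Realty LP, giving 56% + 44% = 100%.
By parent–child attribution (R1), Dmitri Cruz is treated as owning Ha-eun Cruz's 8% interest in Slate Manufacturing Inc.
Chain via Stonebridge Foods Inc. → Bluewater Logistics SA (R3): 58% × 46% × 27% = 7.2036% of Slate Manufacturing Inc.
Chain via Redpoint Realty LP → Meridian Services GmbH (R3): 100% × 63% × 11% = 6.93% of Slate Manufacturing Inc.
Direct interest in Slate Manufacturing Inc: 8%.
Aggregating (R2): 7.2036% + 6.93% + 8% = 22.1336%.

22.1336%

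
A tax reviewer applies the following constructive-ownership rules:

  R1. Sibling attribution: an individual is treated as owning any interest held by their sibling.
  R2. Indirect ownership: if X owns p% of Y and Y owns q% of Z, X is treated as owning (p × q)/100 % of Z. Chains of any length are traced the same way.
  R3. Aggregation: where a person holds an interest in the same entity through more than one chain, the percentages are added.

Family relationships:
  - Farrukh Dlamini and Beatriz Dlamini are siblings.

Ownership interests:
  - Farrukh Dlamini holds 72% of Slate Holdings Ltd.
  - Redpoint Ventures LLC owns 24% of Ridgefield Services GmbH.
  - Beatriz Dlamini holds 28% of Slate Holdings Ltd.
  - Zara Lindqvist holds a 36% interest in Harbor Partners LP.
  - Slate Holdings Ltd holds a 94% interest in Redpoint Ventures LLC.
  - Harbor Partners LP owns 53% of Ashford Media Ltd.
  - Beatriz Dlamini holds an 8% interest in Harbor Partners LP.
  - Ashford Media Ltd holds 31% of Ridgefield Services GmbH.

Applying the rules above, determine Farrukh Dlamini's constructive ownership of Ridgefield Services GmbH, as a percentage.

By sibling attribution (R1), Farrukh Dlamini is treated as also owning Beatriz Dlamini's interest in Slate Holdings Ltd, giving 72% + 28% = 100%.
By sibling attribution (R1), Farrukh Dlamini is treated as owning Beatriz Dlamini's 8% interest in Harbor Partners LP.
Chain via Slate Holdings Ltd → Redpoint Ventures LLC (R2): 100% × 94% × 24% = 22.56% of Ridgefield Services GmbH.
Chain via Harbor Partners LP → Ashford Media Ltd (R2): 8% × 53% × 31% = 1.3144% of Ridgefield Services GmbH.
Aggregating (R3): 22.56% + 1.3144% = 23.8744%.

23.8744%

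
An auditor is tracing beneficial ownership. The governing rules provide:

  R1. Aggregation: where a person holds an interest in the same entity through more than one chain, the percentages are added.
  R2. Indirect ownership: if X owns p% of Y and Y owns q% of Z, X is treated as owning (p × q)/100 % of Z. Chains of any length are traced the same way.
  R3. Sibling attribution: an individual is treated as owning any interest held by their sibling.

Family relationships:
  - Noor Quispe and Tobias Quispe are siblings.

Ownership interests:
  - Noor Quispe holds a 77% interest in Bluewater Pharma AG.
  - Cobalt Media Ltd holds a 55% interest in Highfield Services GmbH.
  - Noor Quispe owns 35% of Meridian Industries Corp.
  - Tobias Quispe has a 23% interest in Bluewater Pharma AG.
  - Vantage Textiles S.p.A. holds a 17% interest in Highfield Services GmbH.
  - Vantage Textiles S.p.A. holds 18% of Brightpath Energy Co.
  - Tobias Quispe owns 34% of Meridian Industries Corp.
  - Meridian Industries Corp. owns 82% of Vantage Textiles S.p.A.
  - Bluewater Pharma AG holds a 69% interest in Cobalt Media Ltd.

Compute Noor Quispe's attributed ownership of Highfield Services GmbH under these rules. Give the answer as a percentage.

By sibling attribution (R3), Noor Quispe is treated as also owning Tobias Quispe's interest in Meridian Industries Corp, giving 35% + 34% = 69%.
By sibling attribution (R3), Noor Quispe is treated as also owning Tobias Quispe's interest in Bluewater Pharma AG, giving 77% + 23% = 100%.
Chain via Meridian Industries Corp. → Vantage Textiles S.p.A. (R2): 69% × 82% × 17% = 9.6186% of Highfield Services GmbH.
Chain via Bluewater Pharma AG → Cobalt Media Ltd (R2): 100% × 69% × 55% = 37.95% of Highfield Services GmbH.
Aggregating (R1): 9.6186% + 37.95% = 47.5686%.

47.5686%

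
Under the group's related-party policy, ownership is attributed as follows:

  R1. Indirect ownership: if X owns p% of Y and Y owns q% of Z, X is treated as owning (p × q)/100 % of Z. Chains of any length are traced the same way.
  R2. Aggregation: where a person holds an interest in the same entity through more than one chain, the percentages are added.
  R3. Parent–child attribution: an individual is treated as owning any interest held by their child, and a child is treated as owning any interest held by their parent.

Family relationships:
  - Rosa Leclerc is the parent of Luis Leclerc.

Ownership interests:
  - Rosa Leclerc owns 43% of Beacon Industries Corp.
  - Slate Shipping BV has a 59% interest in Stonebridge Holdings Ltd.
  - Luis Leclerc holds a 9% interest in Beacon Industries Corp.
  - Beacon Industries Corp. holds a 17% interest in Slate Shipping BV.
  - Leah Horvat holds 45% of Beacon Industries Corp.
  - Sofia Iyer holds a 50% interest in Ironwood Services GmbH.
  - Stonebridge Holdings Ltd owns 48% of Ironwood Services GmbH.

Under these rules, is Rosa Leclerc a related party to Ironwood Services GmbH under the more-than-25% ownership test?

By parent–child attribution (R3), Rosa Leclerc is treated as also owning Luis Leclerc's interest in Beacon Industries Corp, giving 43% + 9% = 52%.
Chain via Beacon Industries Corp. → Slate Shipping BV → Stonebridge Holdings Ltd (R1): 52% × 17% × 59% × 48% = 2.503488% of Ironwood Services GmbH.
2.503488% does not exceed the 25% threshold, so Rosa is not a related party to Ironwood Services GmbH.

No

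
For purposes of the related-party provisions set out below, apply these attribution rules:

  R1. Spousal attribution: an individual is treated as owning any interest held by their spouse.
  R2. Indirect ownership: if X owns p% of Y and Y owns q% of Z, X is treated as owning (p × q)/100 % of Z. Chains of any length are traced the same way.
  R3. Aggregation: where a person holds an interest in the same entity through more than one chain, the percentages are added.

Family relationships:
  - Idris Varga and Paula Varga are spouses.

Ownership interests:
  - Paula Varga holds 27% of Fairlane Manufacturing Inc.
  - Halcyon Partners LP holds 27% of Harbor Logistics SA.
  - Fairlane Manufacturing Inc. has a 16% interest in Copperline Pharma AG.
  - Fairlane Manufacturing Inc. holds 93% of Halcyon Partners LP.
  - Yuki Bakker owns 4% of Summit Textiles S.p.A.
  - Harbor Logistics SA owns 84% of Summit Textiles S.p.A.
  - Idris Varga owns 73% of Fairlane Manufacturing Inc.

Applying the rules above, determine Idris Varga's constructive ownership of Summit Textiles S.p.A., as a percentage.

21.0924%

By spousal attribution (R1), Idris Varga is treated as also owning Paula Varga's interest in Fairlane Manufacturing Inc, giving 73% + 27% = 100%.
Chain via Fairlane Manufacturing Inc. → Halcyon Partners LP → Harbor Logistics SA (R2): 100% × 93% × 27% × 84% = 21.0924% of Summit Textiles S.p.A.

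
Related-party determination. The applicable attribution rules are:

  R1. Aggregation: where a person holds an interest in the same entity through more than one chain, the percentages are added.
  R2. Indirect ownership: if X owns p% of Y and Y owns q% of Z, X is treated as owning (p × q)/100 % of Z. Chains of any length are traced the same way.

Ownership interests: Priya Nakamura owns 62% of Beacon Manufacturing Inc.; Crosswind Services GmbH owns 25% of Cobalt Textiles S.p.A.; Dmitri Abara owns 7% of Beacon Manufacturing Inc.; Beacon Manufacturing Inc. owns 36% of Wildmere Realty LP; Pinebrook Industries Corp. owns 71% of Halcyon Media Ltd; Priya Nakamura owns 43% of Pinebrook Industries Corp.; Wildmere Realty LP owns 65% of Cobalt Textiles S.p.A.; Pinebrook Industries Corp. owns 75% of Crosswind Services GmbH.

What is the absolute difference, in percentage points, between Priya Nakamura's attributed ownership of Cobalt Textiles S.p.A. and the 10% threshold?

12.5705

Chain via Pinebrook Industries Corp. → Crosswind Services GmbH (R2): 43% × 75% × 25% = 8.0625% of Cobalt Textiles S.p.A.
Chain via Beacon Manufacturing Inc. → Wildmere Realty LP (R2): 62% × 36% × 65% = 14.508% of Cobalt Textiles S.p.A.
Aggregating (R1): 8.0625% + 14.508% = 22.5705%.
22.5705% exceeds the 10% threshold by 12.5705 percentage points.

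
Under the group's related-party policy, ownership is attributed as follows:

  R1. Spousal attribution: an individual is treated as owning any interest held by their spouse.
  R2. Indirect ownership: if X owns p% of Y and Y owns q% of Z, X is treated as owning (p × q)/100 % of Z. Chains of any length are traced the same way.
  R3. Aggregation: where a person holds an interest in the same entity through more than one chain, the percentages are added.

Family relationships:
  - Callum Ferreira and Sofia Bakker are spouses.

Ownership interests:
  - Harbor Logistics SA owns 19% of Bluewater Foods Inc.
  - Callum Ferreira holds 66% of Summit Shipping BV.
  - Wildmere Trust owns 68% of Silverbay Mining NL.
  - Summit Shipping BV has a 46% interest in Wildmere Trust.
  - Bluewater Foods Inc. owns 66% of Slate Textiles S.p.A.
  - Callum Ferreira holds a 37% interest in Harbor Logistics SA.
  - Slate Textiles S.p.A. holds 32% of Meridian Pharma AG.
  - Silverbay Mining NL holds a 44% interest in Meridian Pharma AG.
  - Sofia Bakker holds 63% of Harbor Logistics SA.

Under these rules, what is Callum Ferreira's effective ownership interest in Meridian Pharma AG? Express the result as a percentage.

By spousal attribution (R1), Callum Ferreira is treated as also owning Sofia Bakker's interest in Harbor Logistics SA, giving 37% + 63% = 100%.
Chain via Summit Shipping BV → Wildmere Trust → Silverbay Mining NL (R2): 66% × 46% × 68% × 44% = 9.083712% of Meridian Pharma AG.
Chain via Harbor Logistics SA → Bluewater Foods Inc. → Slate Textiles S.p.A. (R2): 100% × 19% × 66% × 32% = 4.0128% of Meridian Pharma AG.
Aggregating (R3): 9.083712% + 4.0128% = 13.096512%.

13.096512%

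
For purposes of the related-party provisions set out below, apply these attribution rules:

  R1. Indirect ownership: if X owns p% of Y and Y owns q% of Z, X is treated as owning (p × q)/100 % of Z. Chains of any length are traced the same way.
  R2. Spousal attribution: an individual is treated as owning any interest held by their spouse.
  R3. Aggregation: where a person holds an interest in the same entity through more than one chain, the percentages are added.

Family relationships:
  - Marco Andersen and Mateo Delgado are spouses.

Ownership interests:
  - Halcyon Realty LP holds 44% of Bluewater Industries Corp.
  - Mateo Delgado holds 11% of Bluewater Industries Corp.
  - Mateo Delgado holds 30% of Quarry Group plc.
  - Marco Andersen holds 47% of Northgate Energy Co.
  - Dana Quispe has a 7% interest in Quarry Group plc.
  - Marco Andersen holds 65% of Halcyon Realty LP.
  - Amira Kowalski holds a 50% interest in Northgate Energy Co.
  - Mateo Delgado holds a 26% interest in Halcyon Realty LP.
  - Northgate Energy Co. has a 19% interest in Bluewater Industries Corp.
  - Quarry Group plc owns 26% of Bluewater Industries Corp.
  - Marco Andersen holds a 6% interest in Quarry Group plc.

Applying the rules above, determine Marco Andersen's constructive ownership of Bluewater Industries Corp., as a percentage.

69.33%

By spousal attribution (R2), Marco Andersen is treated as also owning Mateo Delgado's interest in Quarry Group plc, giving 6% + 30% = 36%.
By spousal attribution (R2), Marco Andersen is treated as also owning Mateo Delgado's interest in Halcyon Realty LP, giving 65% + 26% = 91%.
By spousal attribution (R2), Marco Andersen is treated as owning Mateo Delgado's 11% interest in Bluewater Industries Corp.
Chain via Quarry Group plc (R1): 36% × 26% = 9.36% of Bluewater Industries Corp.
Chain via Northgate Energy Co. (R1): 47% × 19% = 8.93% of Bluewater Industries Corp.
Chain via Halcyon Realty LP (R1): 91% × 44% = 40.04% of Bluewater Industries Corp.
Direct interest in Bluewater Industries Corp: 11%.
Aggregating (R3): 9.36% + 8.93% + 40.04% + 11% = 69.33%.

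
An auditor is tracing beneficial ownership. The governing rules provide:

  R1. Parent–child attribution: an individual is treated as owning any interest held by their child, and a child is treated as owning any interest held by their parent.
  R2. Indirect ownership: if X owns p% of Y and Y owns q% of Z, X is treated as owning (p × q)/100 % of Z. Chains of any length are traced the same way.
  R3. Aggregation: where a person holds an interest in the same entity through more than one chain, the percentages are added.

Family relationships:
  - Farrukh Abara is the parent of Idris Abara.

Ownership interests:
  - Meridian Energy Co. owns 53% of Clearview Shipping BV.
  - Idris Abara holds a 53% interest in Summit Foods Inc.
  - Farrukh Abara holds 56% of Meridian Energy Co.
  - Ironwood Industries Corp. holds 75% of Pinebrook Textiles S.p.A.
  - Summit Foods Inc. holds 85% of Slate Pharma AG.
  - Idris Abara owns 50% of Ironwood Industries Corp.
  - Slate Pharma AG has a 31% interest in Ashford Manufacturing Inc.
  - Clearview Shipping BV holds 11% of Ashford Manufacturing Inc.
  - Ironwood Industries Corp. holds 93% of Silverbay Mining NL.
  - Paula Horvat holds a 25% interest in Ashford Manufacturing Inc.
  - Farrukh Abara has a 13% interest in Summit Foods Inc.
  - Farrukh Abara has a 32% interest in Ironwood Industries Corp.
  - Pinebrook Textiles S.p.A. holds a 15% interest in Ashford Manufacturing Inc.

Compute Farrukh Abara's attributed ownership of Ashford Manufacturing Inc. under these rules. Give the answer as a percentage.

By parent–child attribution (R1), Farrukh Abara is treated as also owning Idris Abara's interest in Ironwood Industries Corp, giving 32% + 50% = 82%.
By parent–child attribution (R1), Farrukh Abara is treated as also owning Idris Abara's interest in Summit Foods Inc, giving 13% + 53% = 66%.
Chain via Ironwood Industries Corp. → Pinebrook Textiles S.p.A. (R2): 82% × 75% × 15% = 9.225% of Ashford Manufacturing Inc.
Chain via Summit Foods Inc. → Slate Pharma AG (R2): 66% × 85% × 31% = 17.391% of Ashford Manufacturing Inc.
Chain via Meridian Energy Co. → Clearview Shipping BV (R2): 56% × 53% × 11% = 3.2648% of Ashford Manufacturing Inc.
Aggregating (R3): 9.225% + 17.391% + 3.2648% = 29.8808%.

29.8808%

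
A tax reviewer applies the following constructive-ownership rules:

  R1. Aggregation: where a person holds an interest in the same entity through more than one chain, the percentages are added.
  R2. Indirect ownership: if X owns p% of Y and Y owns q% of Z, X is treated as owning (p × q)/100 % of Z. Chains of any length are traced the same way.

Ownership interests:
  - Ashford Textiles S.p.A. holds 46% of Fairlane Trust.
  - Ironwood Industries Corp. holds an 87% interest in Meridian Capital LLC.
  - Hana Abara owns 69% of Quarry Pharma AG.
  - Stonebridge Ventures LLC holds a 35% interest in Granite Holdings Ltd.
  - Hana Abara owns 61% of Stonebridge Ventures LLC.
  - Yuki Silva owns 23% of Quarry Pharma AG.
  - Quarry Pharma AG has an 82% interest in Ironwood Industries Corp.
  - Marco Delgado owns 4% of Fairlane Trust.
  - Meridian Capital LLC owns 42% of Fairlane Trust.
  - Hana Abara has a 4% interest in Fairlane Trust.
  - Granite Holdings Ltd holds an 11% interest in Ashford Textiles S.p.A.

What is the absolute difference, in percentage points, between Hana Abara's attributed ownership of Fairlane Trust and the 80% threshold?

54.245358

Chain via Quarry Pharma AG → Ironwood Industries Corp. → Meridian Capital LLC (R2): 69% × 82% × 87% × 42% = 20.674332% of Fairlane Trust.
Chain via Stonebridge Ventures LLC → Granite Holdings Ltd → Ashford Textiles S.p.A. (R2): 61% × 35% × 11% × 46% = 1.08031% of Fairlane Trust.
Direct interest in Fairlane Trust: 4%.
Aggregating (R1): 20.674332% + 1.08031% + 4% = 25.754642%.
25.754642% falls short of the 80% threshold by 54.245358 percentage points.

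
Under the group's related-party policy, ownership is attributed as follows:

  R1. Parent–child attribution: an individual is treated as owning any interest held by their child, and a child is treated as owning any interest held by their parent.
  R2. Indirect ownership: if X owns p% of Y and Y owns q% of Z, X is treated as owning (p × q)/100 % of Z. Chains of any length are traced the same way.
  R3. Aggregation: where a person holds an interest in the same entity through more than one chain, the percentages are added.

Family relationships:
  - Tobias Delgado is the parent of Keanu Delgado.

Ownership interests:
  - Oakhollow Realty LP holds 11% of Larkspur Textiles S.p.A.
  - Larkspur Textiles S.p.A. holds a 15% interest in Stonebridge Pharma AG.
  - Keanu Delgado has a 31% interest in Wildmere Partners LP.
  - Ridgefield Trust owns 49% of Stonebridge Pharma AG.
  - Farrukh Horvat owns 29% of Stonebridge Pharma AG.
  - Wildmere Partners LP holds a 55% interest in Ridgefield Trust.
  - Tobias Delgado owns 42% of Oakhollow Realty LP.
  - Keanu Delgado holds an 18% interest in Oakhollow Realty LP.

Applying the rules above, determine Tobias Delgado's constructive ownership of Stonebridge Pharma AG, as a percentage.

By parent–child attribution (R1), Tobias Delgado is treated as also owning Keanu Delgado's interest in Oakhollow Realty LP, giving 42% + 18% = 60%.
By parent–child attribution (R1), Tobias Delgado is treated as owning Keanu Delgado's 31% interest in Wildmere Partners LP.
Chain via Oakhollow Realty LP → Larkspur Textiles S.p.A. (R2): 60% × 11% × 15% = 0.99% of Stonebridge Pharma AG.
Chain via Wildmere Partners LP → Ridgefield Trust (R2): 31% × 55% × 49% = 8.3545% of Stonebridge Pharma AG.
Aggregating (R3): 0.99% + 8.3545% = 9.3445%.

9.3445%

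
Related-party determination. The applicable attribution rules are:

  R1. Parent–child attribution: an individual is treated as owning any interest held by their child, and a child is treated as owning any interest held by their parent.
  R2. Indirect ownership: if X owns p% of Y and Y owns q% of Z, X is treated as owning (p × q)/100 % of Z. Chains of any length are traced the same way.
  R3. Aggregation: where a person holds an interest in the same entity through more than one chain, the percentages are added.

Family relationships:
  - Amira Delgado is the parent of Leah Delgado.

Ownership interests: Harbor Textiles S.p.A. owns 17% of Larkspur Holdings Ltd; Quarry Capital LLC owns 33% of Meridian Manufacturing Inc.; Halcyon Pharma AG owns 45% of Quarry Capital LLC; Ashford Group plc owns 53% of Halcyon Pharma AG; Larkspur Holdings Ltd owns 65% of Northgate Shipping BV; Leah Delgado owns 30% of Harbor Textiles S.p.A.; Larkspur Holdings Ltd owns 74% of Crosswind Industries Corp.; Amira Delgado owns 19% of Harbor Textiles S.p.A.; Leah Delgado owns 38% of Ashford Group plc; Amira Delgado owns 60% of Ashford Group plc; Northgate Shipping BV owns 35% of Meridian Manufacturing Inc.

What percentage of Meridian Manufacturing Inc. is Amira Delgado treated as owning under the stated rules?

By parent–child attribution (R1), Amira Delgado is treated as also owning Leah Delgado's interest in Ashford Group plc, giving 60% + 38% = 98%.
By parent–child attribution (R1), Amira Delgado is treated as also owning Leah Delgado's interest in Harbor Textiles S.p.A, giving 19% + 30% = 49%.
Chain via Ashford Group plc → Halcyon Pharma AG → Quarry Capital LLC (R2): 98% × 53% × 45% × 33% = 7.71309% of Meridian Manufacturing Inc.
Chain via Harbor Textiles S.p.A. → Larkspur Holdings Ltd → Northgate Shipping BV (R2): 49% × 17% × 65% × 35% = 1.895075% of Meridian Manufacturing Inc.
Aggregating (R3): 7.71309% + 1.895075% = 9.608165%.

9.608165%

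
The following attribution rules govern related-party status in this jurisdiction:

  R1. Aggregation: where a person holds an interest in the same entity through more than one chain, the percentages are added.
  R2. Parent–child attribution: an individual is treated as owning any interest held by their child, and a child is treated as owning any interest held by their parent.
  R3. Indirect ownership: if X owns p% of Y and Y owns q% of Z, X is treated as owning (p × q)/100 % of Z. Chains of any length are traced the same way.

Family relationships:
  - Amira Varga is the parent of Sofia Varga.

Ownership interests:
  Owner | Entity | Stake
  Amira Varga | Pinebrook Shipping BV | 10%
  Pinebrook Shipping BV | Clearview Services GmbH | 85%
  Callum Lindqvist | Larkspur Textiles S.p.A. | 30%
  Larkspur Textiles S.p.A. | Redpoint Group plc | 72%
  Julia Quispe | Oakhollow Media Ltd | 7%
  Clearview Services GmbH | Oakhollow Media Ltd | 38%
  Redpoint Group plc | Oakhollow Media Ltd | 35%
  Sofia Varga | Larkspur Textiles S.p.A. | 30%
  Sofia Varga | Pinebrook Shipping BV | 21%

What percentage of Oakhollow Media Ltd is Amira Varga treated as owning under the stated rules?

By parent–child attribution (R2), Amira Varga is treated as also owning Sofia Varga's interest in Pinebrook Shipping BV, giving 10% + 21% = 31%.
By parent–child attribution (R2), Amira Varga is treated as owning Sofia Varga's 30% interest in Larkspur Textiles S.p.A.
Chain via Pinebrook Shipping BV → Clearview Services GmbH (R3): 31% × 85% × 38% = 10.013% of Oakhollow Media Ltd.
Chain via Larkspur Textiles S.p.A. → Redpoint Group plc (R3): 30% × 72% × 35% = 7.56% of Oakhollow Media Ltd.
Aggregating (R1): 10.013% + 7.56% = 17.573%.

17.573%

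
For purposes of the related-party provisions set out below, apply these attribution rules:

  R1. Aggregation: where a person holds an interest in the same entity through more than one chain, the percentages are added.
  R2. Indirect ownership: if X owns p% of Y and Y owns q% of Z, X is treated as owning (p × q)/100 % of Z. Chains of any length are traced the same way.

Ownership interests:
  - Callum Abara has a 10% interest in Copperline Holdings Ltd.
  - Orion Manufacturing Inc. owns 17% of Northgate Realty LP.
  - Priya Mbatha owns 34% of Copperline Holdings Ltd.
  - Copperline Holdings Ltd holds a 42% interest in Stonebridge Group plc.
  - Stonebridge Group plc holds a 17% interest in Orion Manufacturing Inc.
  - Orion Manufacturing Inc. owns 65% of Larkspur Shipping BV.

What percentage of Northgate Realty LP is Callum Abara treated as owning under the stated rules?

Chain via Copperline Holdings Ltd → Stonebridge Group plc → Orion Manufacturing Inc. (R2): 10% × 42% × 17% × 17% = 0.12138% of Northgate Realty LP.

0.12138%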